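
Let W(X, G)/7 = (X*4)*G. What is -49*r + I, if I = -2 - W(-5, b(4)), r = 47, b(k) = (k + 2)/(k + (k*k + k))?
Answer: -2270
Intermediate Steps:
b(k) = (2 + k)/(k² + 2*k) (b(k) = (2 + k)/(k + (k² + k)) = (2 + k)/(k + (k + k²)) = (2 + k)/(k² + 2*k))
W(X, G) = 28*G*X (W(X, G) = 7*((X*4)*G) = 7*((4*X)*G) = 7*(4*G*X) = 28*G*X)
I = 33 (I = -2 - 28*(-5)/4 = -2 - 1*(-35) = -2 + 35 = 33)
-49*r + I = -49*47 + 33 = -2303 + 33 = -2270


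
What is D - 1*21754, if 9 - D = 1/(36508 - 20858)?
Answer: -340309251/15650 ≈ -21745.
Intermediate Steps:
D = 140849/15650 (D = 9 - 1/(36508 - 20858) = 9 - 1/15650 = 140849/15650 ≈ 8.9999)
D - 1*21754 = 140849/15650 - 1*21754 = 140849/15650 - 21754 = -340309251/15650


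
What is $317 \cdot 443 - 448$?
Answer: $139983$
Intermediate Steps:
$317 \cdot 443 - 448 = 140431 - 448 = 139983$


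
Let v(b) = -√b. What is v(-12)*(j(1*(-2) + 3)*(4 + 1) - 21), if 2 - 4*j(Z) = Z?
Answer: 79*I*√3/2 ≈ 68.416*I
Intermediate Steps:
j(Z) = ½ - Z/4
v(-12)*(j(1*(-2) + 3)*(4 + 1) - 21) = (-√(-12))*((½ - (1*(-2) + 3)/4)*(4 + 1) - 21) = (-2*I*√3)*((½ - (-2 + 3)/4)*5 - 21) = (-2*I*√3)*((½ - ¼*1)*5 - 21) = (-2*I*√3)*((½ - ¼)*5 - 21) = (-2*I*√3)*((¼)*5 - 21) = (-2*I*√3)*(5/4 - 21) = -2*I*√3*(-79/4) = 79*I*√3/2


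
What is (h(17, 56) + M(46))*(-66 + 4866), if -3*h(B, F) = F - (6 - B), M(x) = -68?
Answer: -433600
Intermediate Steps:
h(B, F) = 2 - B/3 - F/3 (h(B, F) = -(F - (6 - B))/3 = -(F + (-6 + B))/3 = -(-6 + B + F)/3 = 2 - B/3 - F/3)
(h(17, 56) + M(46))*(-66 + 4866) = ((2 - ⅓*17 - ⅓*56) - 68)*(-66 + 4866) = ((2 - 17/3 - 56/3) - 68)*4800 = (-67/3 - 68)*4800 = -271/3*4800 = -433600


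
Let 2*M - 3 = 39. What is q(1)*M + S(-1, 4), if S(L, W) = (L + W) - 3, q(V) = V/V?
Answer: 21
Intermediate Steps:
q(V) = 1
M = 21 (M = 3/2 + (½)*39 = 3/2 + 39/2 = 21)
S(L, W) = -3 + L + W
q(1)*M + S(-1, 4) = 1*21 + (-3 - 1 + 4) = 21 + 0 = 21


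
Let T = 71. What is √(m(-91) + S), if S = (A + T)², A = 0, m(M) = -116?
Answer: 5*√197 ≈ 70.178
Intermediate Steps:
S = 5041 (S = (0 + 71)² = 71² = 5041)
√(m(-91) + S) = √(-116 + 5041) = √4925 = 5*√197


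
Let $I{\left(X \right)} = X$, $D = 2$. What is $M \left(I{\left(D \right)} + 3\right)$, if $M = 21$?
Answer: $105$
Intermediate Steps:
$M \left(I{\left(D \right)} + 3\right) = 21 \left(2 + 3\right) = 21 \cdot 5 = 105$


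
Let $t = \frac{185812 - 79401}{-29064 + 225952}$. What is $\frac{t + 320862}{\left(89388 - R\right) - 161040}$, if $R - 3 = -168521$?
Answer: $\frac{63173983867}{19071753008} \approx 3.3124$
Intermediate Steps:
$R = -168518$ ($R = 3 - 168521 = -168518$)
$t = \frac{106411}{196888} \approx 0.54046$
$\frac{t + 320862}{\left(89388 - R\right) - 161040} = \frac{\frac{106411}{196888} + 320862}{\left(89388 - -168518\right) - 161040} = \frac{63173983867}{196888 \left(\left(89388 + 168518\right) - 161040\right)} = \frac{63173983867}{196888 \left(257906 - 161040\right)} = \frac{63173983867}{196888 \cdot 96866} = \frac{63173983867}{196888} \cdot \frac{1}{96866} = \frac{63173983867}{19071753008}$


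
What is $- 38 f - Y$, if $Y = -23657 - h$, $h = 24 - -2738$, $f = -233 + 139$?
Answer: $29991$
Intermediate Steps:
$f = -94$
$h = 2762$ ($h = 24 + 2738 = 2762$)
$Y = -26419$ ($Y = -23657 - 2762 = -26419$)
$- 38 f - Y = \left(-38\right) \left(-94\right) - -26419 = 3572 + 26419 = 29991$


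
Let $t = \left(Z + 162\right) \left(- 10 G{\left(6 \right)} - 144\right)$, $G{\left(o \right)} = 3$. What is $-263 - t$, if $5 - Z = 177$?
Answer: $-2003$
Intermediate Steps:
$Z = -172$ ($Z = 5 - 177 = -172$)
$t = 1740$ ($t = \left(-172 + 162\right) \left(\left(-10\right) 3 - 144\right) = - 10 \left(-30 - 144\right) = \left(-10\right) \left(-174\right) = 1740$)
$-263 - t = -263 - 1740 = -2003$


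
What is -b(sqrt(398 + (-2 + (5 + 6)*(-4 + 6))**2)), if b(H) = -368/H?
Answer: 184*sqrt(798)/399 ≈ 13.027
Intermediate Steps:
-b(sqrt(398 + (-2 + (5 + 6)*(-4 + 6))**2)) = -(-368)/(sqrt(398 + (-2 + (5 + 6)*(-4 + 6))**2)) = -(-368)/(sqrt(398 + (-2 + 11*2)**2)) = -(-368)/(sqrt(398 + (-2 + 22)**2)) = -(-368)/(sqrt(398 + 20**2)) = -(-368)/(sqrt(398 + 400)) = -(-368)/(sqrt(798)) = -(-368)*sqrt(798)/798 = -(-184)*sqrt(798)/399 = 184*sqrt(798)/399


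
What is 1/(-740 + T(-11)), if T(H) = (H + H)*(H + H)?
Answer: -1/256 ≈ -0.0039063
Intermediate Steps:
T(H) = 4*H² (T(H) = (2*H)*(2*H) = 4*H²)
1/(-740 + T(-11)) = 1/(-740 + 4*(-11)²) = 1/(-740 + 4*121) = 1/(-740 + 484) = 1/(-256) = -1/256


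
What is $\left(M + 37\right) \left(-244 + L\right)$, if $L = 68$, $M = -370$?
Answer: $58608$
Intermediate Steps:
$\left(M + 37\right) \left(-244 + L\right) = \left(-370 + 37\right) \left(-244 + 68\right) = \left(-333\right) \left(-176\right) = 58608$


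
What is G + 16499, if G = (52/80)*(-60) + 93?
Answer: 16553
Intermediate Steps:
G = 54 (G = (52*(1/80))*(-60) + 93 = (13/20)*(-60) + 93 = -39 + 93 = 54)
G + 16499 = 54 + 16499 = 16553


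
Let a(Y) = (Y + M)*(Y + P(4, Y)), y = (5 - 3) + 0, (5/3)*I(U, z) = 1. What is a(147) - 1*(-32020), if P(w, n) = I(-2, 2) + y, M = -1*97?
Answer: 39500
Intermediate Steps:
I(U, z) = 3/5 (I(U, z) = (3/5)*1 = 3/5)
y = 2 (y = 2 + 0 = 2)
M = -97
P(w, n) = 13/5 (P(w, n) = 3/5 + 2 = 13/5)
a(Y) = (-97 + Y)*(13/5 + Y) (a(Y) = (Y - 97)*(Y + 13/5) = (-97 + Y)*(13/5 + Y))
a(147) - 1*(-32020) = (-1261/5 + 147**2 - 472/5*147) - 1*(-32020) = (-1261/5 + 21609 - 69384/5) + 32020 = 7480 + 32020 = 39500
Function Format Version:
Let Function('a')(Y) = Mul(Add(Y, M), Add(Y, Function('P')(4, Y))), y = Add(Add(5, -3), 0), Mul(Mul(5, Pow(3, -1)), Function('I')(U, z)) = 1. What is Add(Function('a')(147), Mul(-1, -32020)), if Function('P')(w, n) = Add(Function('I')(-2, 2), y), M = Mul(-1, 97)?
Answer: 39500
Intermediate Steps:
Function('I')(U, z) = Rational(3, 5) (Function('I')(U, z) = Mul(Rational(3, 5), 1) = Rational(3, 5))
y = 2 (y = Add(2, 0) = 2)
M = -97
Function('P')(w, n) = Rational(13, 5) (Function('P')(w, n) = Add(Rational(3, 5), 2) = Rational(13, 5))
Function('a')(Y) = Mul(Add(-97, Y), Add(Rational(13, 5), Y)) (Function('a')(Y) = Mul(Add(Y, -97), Add(Y, Rational(13, 5))) = Mul(Add(-97, Y), Add(Rational(13, 5), Y)))
Add(Function('a')(147), Mul(-1, -32020)) = Add(Add(Rational(-1261, 5), Pow(147, 2), Mul(Rational(-472, 5), 147)), Mul(-1, -32020)) = Add(Add(Rational(-1261, 5), 21609, Rational(-69384, 5)), 32020) = Add(7480, 32020) = 39500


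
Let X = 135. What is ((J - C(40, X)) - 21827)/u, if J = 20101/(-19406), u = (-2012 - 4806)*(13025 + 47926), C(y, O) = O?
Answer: 426214673/8064433392708 ≈ 5.2851e-5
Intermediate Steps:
u = -415563918 (u = -6818*60951 = -415563918)
J = -20101/19406 (J = 20101*(-1/19406) = -20101/19406 ≈ -1.0358)
((J - C(40, X)) - 21827)/u = ((-20101/19406 - 1*135) - 21827)/(-415563918) = ((-20101/19406 - 135) - 21827)*(-1/415563918) = (-2639911/19406 - 21827)*(-1/415563918) = -426214673/19406*(-1/415563918) = 426214673/8064433392708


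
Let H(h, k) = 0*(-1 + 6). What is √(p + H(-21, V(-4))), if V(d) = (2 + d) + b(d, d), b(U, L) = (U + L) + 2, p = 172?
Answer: 2*√43 ≈ 13.115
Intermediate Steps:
b(U, L) = 2 + L + U (b(U, L) = (L + U) + 2 = 2 + L + U)
V(d) = 4 + 3*d (V(d) = (2 + d) + (2 + d + d) = (2 + d) + (2 + 2*d) = 4 + 3*d)
H(h, k) = 0 (H(h, k) = 0*5 = 0)
√(p + H(-21, V(-4))) = √(172 + 0) = √172 = 2*√43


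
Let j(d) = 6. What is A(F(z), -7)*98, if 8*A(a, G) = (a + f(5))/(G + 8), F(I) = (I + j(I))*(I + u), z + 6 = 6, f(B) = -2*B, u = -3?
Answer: -343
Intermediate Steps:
z = 0 (z = -6 + 6 = 0)
F(I) = (-3 + I)*(6 + I) (F(I) = (I + 6)*(I - 3) = (6 + I)*(-3 + I) = (-3 + I)*(6 + I))
A(a, G) = (-10 + a)/(8*(8 + G)) (A(a, G) = ((a - 2*5)/(G + 8))/8 = ((a - 10)/(8 + G))/8 = ((-10 + a)/(8 + G))/8 = (-10 + a)/(8*(8 + G)))
A(F(z), -7)*98 = ((-10 + (-18 + 0² + 3*0))/(8*(8 - 7)))*98 = ((⅛)*(-10 + (-18 + 0 + 0))/1)*98 = ((⅛)*1*(-10 - 18))*98 = ((⅛)*1*(-28))*98 = -7/2*98 = -343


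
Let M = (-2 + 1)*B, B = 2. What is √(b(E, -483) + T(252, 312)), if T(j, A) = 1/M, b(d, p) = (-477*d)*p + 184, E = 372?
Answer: √342822542/2 ≈ 9257.7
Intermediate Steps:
b(d, p) = 184 - 477*d*p (b(d, p) = -477*d*p + 184 = 184 - 477*d*p)
M = -2 (M = (-2 + 1)*2 = -1*2 = -2)
T(j, A) = -½ (T(j, A) = 1/(-2) = -½)
√(b(E, -483) + T(252, 312)) = √((184 - 477*372*(-483)) - ½) = √((184 + 85705452) - ½) = √(85705636 - ½) = √(171411271/2) = √342822542/2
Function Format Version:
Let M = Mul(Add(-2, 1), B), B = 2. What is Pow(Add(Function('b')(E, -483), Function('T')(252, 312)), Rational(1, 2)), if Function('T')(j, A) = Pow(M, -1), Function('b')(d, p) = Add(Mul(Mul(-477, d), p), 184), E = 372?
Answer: Mul(Rational(1, 2), Pow(342822542, Rational(1, 2))) ≈ 9257.7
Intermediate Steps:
Function('b')(d, p) = Add(184, Mul(-477, d, p)) (Function('b')(d, p) = Add(Mul(-477, d, p), 184) = Add(184, Mul(-477, d, p)))
M = -2 (M = Mul(Add(-2, 1), 2) = Mul(-1, 2) = -2)
Function('T')(j, A) = Rational(-1, 2) (Function('T')(j, A) = Pow(-2, -1) = Rational(-1, 2))
Pow(Add(Function('b')(E, -483), Function('T')(252, 312)), Rational(1, 2)) = Pow(Add(Add(184, Mul(-477, 372, -483)), Rational(-1, 2)), Rational(1, 2)) = Pow(Add(Add(184, 85705452), Rational(-1, 2)), Rational(1, 2)) = Pow(Add(85705636, Rational(-1, 2)), Rational(1, 2)) = Pow(Rational(171411271, 2), Rational(1, 2)) = Mul(Rational(1, 2), Pow(342822542, Rational(1, 2)))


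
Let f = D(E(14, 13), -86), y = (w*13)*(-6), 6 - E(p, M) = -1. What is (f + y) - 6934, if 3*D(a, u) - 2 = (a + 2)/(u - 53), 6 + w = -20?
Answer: -2045533/417 ≈ -4905.4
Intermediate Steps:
w = -26 (w = -6 - 20 = -26)
E(p, M) = 7 (E(p, M) = 6 - 1*(-1) = 6 + 1 = 7)
y = 2028 (y = -26*13*(-6) = -338*(-6) = 2028)
D(a, u) = 2/3 + (2 + a)/(3*(-53 + u)) (D(a, u) = 2/3 + ((a + 2)/(u - 53))/3 = 2/3 + ((2 + a)/(-53 + u))/3 = 2/3 + (2 + a)/(3*(-53 + u)))
f = 269/417 (f = (-104 + 7 + 2*(-86))/(3*(-53 - 86)) = (1/3)*(-104 + 7 - 172)/(-139) = (1/3)*(-1/139)*(-269) = 269/417 ≈ 0.64508)
(f + y) - 6934 = (269/417 + 2028) - 6934 = 845945/417 - 6934 = -2045533/417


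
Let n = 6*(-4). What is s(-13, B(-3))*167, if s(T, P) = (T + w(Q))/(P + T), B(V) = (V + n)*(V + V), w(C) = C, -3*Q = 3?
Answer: -2338/149 ≈ -15.691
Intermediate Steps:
Q = -1 (Q = -⅓*3 = -1)
n = -24
B(V) = 2*V*(-24 + V) (B(V) = (V - 24)*(V + V) = (-24 + V)*(2*V) = 2*V*(-24 + V))
s(T, P) = (-1 + T)/(P + T) (s(T, P) = (T - 1)/(P + T) = (-1 + T)/(P + T))
s(-13, B(-3))*167 = ((-1 - 13)/(2*(-3)*(-24 - 3) - 13))*167 = (-14/(2*(-3)*(-27) - 13))*167 = (-14/(162 - 13))*167 = (-14/149)*167 = ((1/149)*(-14))*167 = -14/149*167 = -2338/149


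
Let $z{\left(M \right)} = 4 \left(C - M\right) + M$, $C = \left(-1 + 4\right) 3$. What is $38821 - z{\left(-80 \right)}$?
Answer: $38545$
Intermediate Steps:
$C = 9$ ($C = 3 \cdot 3 = 9$)
$z{\left(M \right)} = 36 - 3 M$ ($z{\left(M \right)} = 4 \left(9 - M\right) + M = \left(36 - 4 M\right) + M = 36 - 3 M$)
$38821 - z{\left(-80 \right)} = 38821 - \left(36 - -240\right) = 38821 - \left(36 + 240\right) = 38821 - 276 = 38545$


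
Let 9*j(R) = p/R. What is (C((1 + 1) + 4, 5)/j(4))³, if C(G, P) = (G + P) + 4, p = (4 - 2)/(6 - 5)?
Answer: 19683000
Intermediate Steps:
p = 2 (p = 2/1 = 2*1 = 2)
C(G, P) = 4 + G + P
j(R) = 2/(9*R) (j(R) = (2/R)/9 = 2/(9*R))
(C((1 + 1) + 4, 5)/j(4))³ = ((4 + ((1 + 1) + 4) + 5)/(((2/9)/4)))³ = ((4 + (2 + 4) + 5)/(((2/9)*(¼))))³ = ((4 + 6 + 5)/(1/18))³ = (15*18)³ = 270³ = 19683000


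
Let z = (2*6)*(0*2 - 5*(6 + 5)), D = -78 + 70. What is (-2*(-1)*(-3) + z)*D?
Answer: 5328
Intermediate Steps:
D = -8
z = -660 (z = 12*(0 - 5*11) = 12*(0 - 55) = 12*(-55) = -660)
(-2*(-1)*(-3) + z)*D = (-2*(-1)*(-3) - 660)*(-8) = (-(-2)*(-3) - 660)*(-8) = (-1*6 - 660)*(-8) = (-6 - 660)*(-8) = -666*(-8) = 5328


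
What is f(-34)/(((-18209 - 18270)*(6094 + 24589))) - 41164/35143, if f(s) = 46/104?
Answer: -2395861219351185/2045421990167452 ≈ -1.1713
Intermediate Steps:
f(s) = 23/52 (f(s) = 46*(1/104) = 23/52)
f(-34)/(((-18209 - 18270)*(6094 + 24589))) - 41164/35143 = 23/(52*(((-18209 - 18270)*(6094 + 24589)))) - 41164/35143 = 23/(52*((-36479*30683))) - 41164*1/35143 = (23/52)/(-1119285157) - 41164/35143 = (23/52)*(-1/1119285157) - 41164/35143 = -23/58202828164 - 41164/35143 = -2395861219351185/2045421990167452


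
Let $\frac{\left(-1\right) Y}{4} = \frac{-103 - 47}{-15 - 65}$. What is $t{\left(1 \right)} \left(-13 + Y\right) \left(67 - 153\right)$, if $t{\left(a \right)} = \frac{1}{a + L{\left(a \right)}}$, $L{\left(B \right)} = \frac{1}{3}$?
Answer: $\frac{5289}{4} \approx 1322.3$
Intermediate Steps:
$Y = - \frac{15}{2}$ ($Y = - 4 \frac{-103 - 47}{-15 - 65} = - 4 \left(- \frac{150}{-80}\right) = - 4 \left(\left(-150\right) \left(- \frac{1}{80}\right)\right) = \left(-4\right) \frac{15}{8} = - \frac{15}{2} \approx -7.5$)
$L{\left(B \right)} = \frac{1}{3}$
$t{\left(a \right)} = \frac{1}{\frac{1}{3} + a}$ ($t{\left(a \right)} = \frac{1}{a + \frac{1}{3}} = \frac{1}{\frac{1}{3} + a}$)
$t{\left(1 \right)} \left(-13 + Y\right) \left(67 - 153\right) = \frac{3}{1 + 3 \cdot 1} \left(-13 - \frac{15}{2}\right) \left(67 - 153\right) = \frac{3}{1 + 3} \left(\left(- \frac{41}{2}\right) \left(-86\right)\right) = \frac{3}{4} \cdot 1763 = \frac{5289}{4}$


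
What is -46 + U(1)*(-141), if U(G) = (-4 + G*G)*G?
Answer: 377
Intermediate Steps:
U(G) = G*(-4 + G²) (U(G) = (-4 + G²)*G = G*(-4 + G²))
-46 + U(1)*(-141) = -46 + (1*(-4 + 1²))*(-141) = -46 + (1*(-4 + 1))*(-141) = -46 + (1*(-3))*(-141) = -46 - 3*(-141) = -46 + 423 = 377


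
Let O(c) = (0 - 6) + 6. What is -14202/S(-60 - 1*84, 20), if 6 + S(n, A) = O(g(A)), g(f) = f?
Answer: 2367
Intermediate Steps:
O(c) = 0 (O(c) = -6 + 6 = 0)
S(n, A) = -6 (S(n, A) = -6 + 0 = -6)
-14202/S(-60 - 1*84, 20) = -14202/(-6) = -14202*(-⅙) = 2367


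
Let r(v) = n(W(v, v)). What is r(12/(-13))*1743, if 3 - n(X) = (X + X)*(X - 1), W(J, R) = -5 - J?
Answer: -11310327/169 ≈ -66925.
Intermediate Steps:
n(X) = 3 - 2*X*(-1 + X) (n(X) = 3 - (X + X)*(X - 1) = 3 - 2*X*(-1 + X))
r(v) = -7 - 2*v - 2*(-5 - v)**2 (r(v) = 3 - 2*(-5 - v)**2 + 2*(-5 - v) = 3 - 2*(-5 - v)**2 + (-10 - 2*v) = -7 - 2*v - 2*(-5 - v)**2)
r(12/(-13))*1743 = (-57 - 264/(-13) - 2*(12/(-13))**2)*1743 = (-57 - 264*(-1)/13 - 2*(12*(-1/13))**2)*1743 = (-57 - 22*(-12/13) - 2*(-12/13)**2)*1743 = (-57 + 264/13 - 2*144/169)*1743 = (-57 + 264/13 - 288/169)*1743 = -6489/169*1743 = -11310327/169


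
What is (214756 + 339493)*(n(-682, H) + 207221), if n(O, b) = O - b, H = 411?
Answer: 114246237872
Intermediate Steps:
(214756 + 339493)*(n(-682, H) + 207221) = (214756 + 339493)*((-682 - 1*411) + 207221) = 554249*((-682 - 411) + 207221) = 554249*(-1093 + 207221) = 554249*206128 = 114246237872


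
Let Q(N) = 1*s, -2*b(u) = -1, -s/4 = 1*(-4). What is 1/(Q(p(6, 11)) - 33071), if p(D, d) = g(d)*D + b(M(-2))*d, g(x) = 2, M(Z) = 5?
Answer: -1/33055 ≈ -3.0253e-5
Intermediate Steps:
s = 16 (s = -4*(-4) = 16)
b(u) = ½ (b(u) = -½*(-1) = ½)
p(D, d) = d/2 + 2*D (p(D, d) = 2*D + d/2 = d/2 + 2*D)
Q(N) = 16 (Q(N) = 1*16 = 16)
1/(Q(p(6, 11)) - 33071) = 1/(16 - 33071) = 1/(-33055) = -1/33055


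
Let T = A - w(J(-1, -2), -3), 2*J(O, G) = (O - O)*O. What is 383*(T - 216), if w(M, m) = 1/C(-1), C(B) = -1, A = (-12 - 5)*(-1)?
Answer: -75834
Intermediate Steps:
J(O, G) = 0 (J(O, G) = ((O - O)*O)/2 = (0*O)/2 = (½)*0 = 0)
A = 17 (A = -17*(-1) = 17)
w(M, m) = -1 (w(M, m) = 1/(-1) = -1)
T = 18 (T = 17 - 1*(-1) = 17 + 1 = 18)
383*(T - 216) = 383*(18 - 216) = 383*(-198) = -75834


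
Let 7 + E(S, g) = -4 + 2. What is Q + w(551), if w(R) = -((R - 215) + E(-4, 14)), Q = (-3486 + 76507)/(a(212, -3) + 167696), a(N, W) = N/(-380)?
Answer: -5202521914/15931067 ≈ -326.56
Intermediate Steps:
E(S, g) = -9 (E(S, g) = -7 + (-4 + 2) = -7 - 2 = -9)
a(N, W) = -N/380 (a(N, W) = N*(-1/380) = -N/380)
Q = 6936995/15931067 (Q = (-3486 + 76507)/(-1/380*212 + 167696) = 73021/(-53/95 + 167696) = 73021/(15931067/95) = 73021*(95/15931067) = 6936995/15931067 ≈ 0.43544)
w(R) = 224 - R (w(R) = -((R - 215) - 9) = -((-215 + R) - 9) = -(-224 + R) = 224 - R)
Q + w(551) = 6936995/15931067 + (224 - 1*551) = 6936995/15931067 + (224 - 551) = 6936995/15931067 - 327 = -5202521914/15931067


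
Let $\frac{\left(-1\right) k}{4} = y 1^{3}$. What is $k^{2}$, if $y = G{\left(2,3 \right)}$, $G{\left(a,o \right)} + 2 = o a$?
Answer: $256$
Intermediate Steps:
$G{\left(a,o \right)} = -2 + a o$ ($G{\left(a,o \right)} = -2 + o a = -2 + a o$)
$y = 4$ ($y = -2 + 2 \cdot 3 = -2 + 6 = 4$)
$k = -16$ ($k = - 4 \cdot 4 \cdot 1^{3} = - 4 \cdot 4 \cdot 1 = \left(-4\right) 4 = -16$)
$k^{2} = \left(-16\right)^{2} = 256$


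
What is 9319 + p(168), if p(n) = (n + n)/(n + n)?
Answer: 9320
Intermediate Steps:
p(n) = 1 (p(n) = (2*n)/((2*n)) = (2*n)*(1/(2*n)) = 1)
9319 + p(168) = 9319 + 1 = 9320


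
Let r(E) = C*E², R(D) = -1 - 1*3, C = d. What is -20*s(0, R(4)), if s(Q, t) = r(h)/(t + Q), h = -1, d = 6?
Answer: 30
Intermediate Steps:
C = 6
R(D) = -4 (R(D) = -1 - 3 = -4)
r(E) = 6*E²
s(Q, t) = 6/(Q + t) (s(Q, t) = (6*(-1)²)/(t + Q) = (6*1)/(Q + t) = 6/(Q + t))
-20*s(0, R(4)) = -120/(0 - 4) = -120/(-4) = -120*(-1)/4 = -20*(-3/2) = 30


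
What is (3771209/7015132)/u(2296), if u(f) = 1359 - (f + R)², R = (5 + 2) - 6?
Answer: -3771209/37003769030200 ≈ -1.0191e-7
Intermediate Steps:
R = 1 (R = 7 - 6 = 1)
u(f) = 1359 - (1 + f)² (u(f) = 1359 - (f + 1)² = 1359 - (1 + f)²)
(3771209/7015132)/u(2296) = (3771209/7015132)/(1359 - (1 + 2296)²) = (3771209*(1/7015132))/(1359 - 1*2297²) = 3771209/(7015132*(1359 - 1*5276209)) = 3771209/(7015132*(1359 - 5276209)) = (3771209/7015132)/(-5274850) = (3771209/7015132)*(-1/5274850) = -3771209/37003769030200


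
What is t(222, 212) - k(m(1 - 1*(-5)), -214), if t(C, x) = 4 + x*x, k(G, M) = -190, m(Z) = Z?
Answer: 45138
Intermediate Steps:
t(C, x) = 4 + x²
t(222, 212) - k(m(1 - 1*(-5)), -214) = (4 + 212²) - 1*(-190) = (4 + 44944) + 190 = 44948 + 190 = 45138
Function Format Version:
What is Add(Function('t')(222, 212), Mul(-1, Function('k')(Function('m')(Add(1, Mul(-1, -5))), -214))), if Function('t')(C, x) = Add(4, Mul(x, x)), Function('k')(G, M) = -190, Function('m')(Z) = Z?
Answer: 45138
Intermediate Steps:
Function('t')(C, x) = Add(4, Pow(x, 2))
Add(Function('t')(222, 212), Mul(-1, Function('k')(Function('m')(Add(1, Mul(-1, -5))), -214))) = Add(Add(4, Pow(212, 2)), Mul(-1, -190)) = Add(Add(4, 44944), 190) = Add(44948, 190) = 45138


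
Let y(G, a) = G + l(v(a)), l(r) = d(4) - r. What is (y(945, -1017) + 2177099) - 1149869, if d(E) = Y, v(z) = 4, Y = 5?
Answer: 1028176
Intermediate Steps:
d(E) = 5
l(r) = 5 - r
y(G, a) = 1 + G (y(G, a) = G + (5 - 1*4) = G + (5 - 4) = G + 1 = 1 + G)
(y(945, -1017) + 2177099) - 1149869 = ((1 + 945) + 2177099) - 1149869 = (946 + 2177099) - 1149869 = 2178045 - 1149869 = 1028176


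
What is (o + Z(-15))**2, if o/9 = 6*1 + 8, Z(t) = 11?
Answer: 18769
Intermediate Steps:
o = 126 (o = 9*(6*1 + 8) = 9*(6 + 8) = 9*14 = 126)
(o + Z(-15))**2 = (126 + 11)**2 = 137**2 = 18769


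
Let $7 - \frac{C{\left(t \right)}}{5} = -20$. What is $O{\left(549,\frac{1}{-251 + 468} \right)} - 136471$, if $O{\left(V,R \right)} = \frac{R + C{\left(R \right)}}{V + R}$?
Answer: $- \frac{8129153409}{59567} \approx -1.3647 \cdot 10^{5}$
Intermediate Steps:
$C{\left(t \right)} = 135$ ($C{\left(t \right)} = 35 - -100 = 35 + 100 = 135$)
$O{\left(V,R \right)} = \frac{135 + R}{R + V}$ ($O{\left(V,R \right)} = \frac{R + 135}{V + R} = \frac{135 + R}{R + V}$)
$O{\left(549,\frac{1}{-251 + 468} \right)} - 136471 = \frac{135 + \frac{1}{-251 + 468}}{\frac{1}{-251 + 468} + 549} - 136471 = \frac{135 + \frac{1}{217}}{\frac{1}{217} + 549} - 136471 = \frac{1}{\frac{119134}{217}} \cdot \frac{29296}{217} - 136471 = \frac{217}{119134} \cdot \frac{29296}{217} - 136471 = \frac{14648}{59567} - 136471 = - \frac{8129153409}{59567}$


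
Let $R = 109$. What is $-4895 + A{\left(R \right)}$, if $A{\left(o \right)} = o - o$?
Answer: $-4895$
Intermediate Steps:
$A{\left(o \right)} = 0$
$-4895 + A{\left(R \right)} = -4895 + 0 = -4895$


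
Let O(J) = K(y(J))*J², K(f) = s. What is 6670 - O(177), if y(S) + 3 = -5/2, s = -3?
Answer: 100657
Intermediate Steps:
y(S) = -11/2 (y(S) = -3 - 5/2 = -11/2)
K(f) = -3
O(J) = -3*J²
6670 - O(177) = 6670 - (-3)*177² = 6670 - (-3)*31329 = 6670 - 1*(-93987) = 6670 + 93987 = 100657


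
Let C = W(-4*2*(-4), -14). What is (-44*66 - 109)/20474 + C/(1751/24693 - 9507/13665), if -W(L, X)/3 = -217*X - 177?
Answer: 9882558662597137/719418605944 ≈ 13737.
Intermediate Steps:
W(L, X) = 531 + 651*X (W(L, X) = -3*(-217*X - 177) = -3*(-177 - 217*X) = 531 + 651*X)
C = -8583 (C = 531 + 651*(-14) = 531 - 9114 = -8583)
(-44*66 - 109)/20474 + C/(1751/24693 - 9507/13665) = (-44*66 - 109)/20474 - 8583/(1751/24693 - 9507/13665) = (-2904 - 109)*(1/20474) - 8583/(1751*(1/24693) - 9507*1/13665) = -3013*1/20474 - 8583/(1751/24693 - 3169/4555) = -3013/20474 - 8583/(-70276312/112476615) = -3013/20474 - 8583*(-112476615/70276312) = -3013/20474 + 965386786545/70276312 = 9882558662597137/719418605944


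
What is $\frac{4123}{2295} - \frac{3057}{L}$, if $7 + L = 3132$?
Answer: $\frac{1173712}{1434375} \approx 0.81827$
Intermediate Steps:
$L = 3125$ ($L = -7 + 3132 = 3125$)
$\frac{4123}{2295} - \frac{3057}{L} = \frac{4123}{2295} - \frac{3057}{3125} = \frac{1173712}{1434375}$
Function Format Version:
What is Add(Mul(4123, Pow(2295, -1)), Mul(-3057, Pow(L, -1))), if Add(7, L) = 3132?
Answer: Rational(1173712, 1434375) ≈ 0.81827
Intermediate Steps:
L = 3125 (L = Add(-7, 3132) = 3125)
Add(Mul(4123, Pow(2295, -1)), Mul(-3057, Pow(L, -1))) = Add(Mul(4123, Pow(2295, -1)), Mul(-3057, Pow(3125, -1))) = Add(Mul(4123, Rational(1, 2295)), Mul(-3057, Rational(1, 3125))) = Add(Rational(4123, 2295), Rational(-3057, 3125)) = Rational(1173712, 1434375)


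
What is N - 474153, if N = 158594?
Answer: -315559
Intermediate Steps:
N - 474153 = 158594 - 474153 = -315559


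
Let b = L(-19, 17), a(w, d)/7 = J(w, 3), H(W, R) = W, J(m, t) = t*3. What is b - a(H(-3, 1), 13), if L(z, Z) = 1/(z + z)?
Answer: -2395/38 ≈ -63.026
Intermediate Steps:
J(m, t) = 3*t
a(w, d) = 63 (a(w, d) = 7*(3*3) = 7*9 = 63)
L(z, Z) = 1/(2*z)
b = -1/38 (b = (1/2)/(-19) = (1/2)*(-1/19) = -1/38 ≈ -0.026316)
b - a(H(-3, 1), 13) = -1/38 - 1*63 = -1/38 - 63 = -2395/38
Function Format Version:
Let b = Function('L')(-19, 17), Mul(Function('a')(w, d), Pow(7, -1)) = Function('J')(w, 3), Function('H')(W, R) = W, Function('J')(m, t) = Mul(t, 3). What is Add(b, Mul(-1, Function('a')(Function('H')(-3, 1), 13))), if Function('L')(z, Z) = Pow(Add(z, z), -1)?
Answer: Rational(-2395, 38) ≈ -63.026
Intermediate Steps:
Function('J')(m, t) = Mul(3, t)
Function('a')(w, d) = 63 (Function('a')(w, d) = Mul(7, Mul(3, 3)) = Mul(7, 9) = 63)
Function('L')(z, Z) = Mul(Rational(1, 2), Pow(z, -1)) (Function('L')(z, Z) = Pow(Mul(2, z), -1) = Mul(Rational(1, 2), Pow(z, -1)))
b = Rational(-1, 38) (b = Mul(Rational(1, 2), Pow(-19, -1)) = Mul(Rational(1, 2), Rational(-1, 19)) = Rational(-1, 38) ≈ -0.026316)
Add(b, Mul(-1, Function('a')(Function('H')(-3, 1), 13))) = Add(Rational(-1, 38), Mul(-1, 63)) = Add(Rational(-1, 38), -63) = Rational(-2395, 38)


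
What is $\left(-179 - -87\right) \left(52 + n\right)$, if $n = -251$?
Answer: $18308$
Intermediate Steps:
$\left(-179 - -87\right) \left(52 + n\right) = \left(-179 - -87\right) \left(52 - 251\right) = \left(-179 + 87\right) \left(-199\right) = \left(-92\right) \left(-199\right) = 18308$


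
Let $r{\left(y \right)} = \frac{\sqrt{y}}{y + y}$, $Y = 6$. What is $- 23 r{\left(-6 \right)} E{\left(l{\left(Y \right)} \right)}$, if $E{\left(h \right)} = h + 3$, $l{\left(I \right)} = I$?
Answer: $\frac{69 i \sqrt{6}}{4} \approx 42.254 i$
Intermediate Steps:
$r{\left(y \right)} = \frac{1}{2 \sqrt{y}}$ ($r{\left(y \right)} = \frac{\sqrt{y}}{2 y} = \frac{1}{2 y} \sqrt{y} = \frac{1}{2 \sqrt{y}}$)
$E{\left(h \right)} = 3 + h$
$- 23 r{\left(-6 \right)} E{\left(l{\left(Y \right)} \right)} = - 23 \frac{1}{2 i \sqrt{6}} \left(3 + 6\right) = - 23 \frac{\left(- \frac{1}{6}\right) i \sqrt{6}}{2} \cdot 9 = - 23 \left(- \frac{i \sqrt{6}}{12}\right) 9 = \frac{23 i \sqrt{6}}{12} \cdot 9 = \frac{69 i \sqrt{6}}{4}$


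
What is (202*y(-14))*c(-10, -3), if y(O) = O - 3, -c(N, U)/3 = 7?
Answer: 72114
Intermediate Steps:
c(N, U) = -21 (c(N, U) = -3*7 = -21)
y(O) = -3 + O
(202*y(-14))*c(-10, -3) = (202*(-3 - 14))*(-21) = (202*(-17))*(-21) = -3434*(-21) = 72114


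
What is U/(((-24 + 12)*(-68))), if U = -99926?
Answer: -2939/24 ≈ -122.46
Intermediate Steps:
U/(((-24 + 12)*(-68))) = -99926*(-1/(68*(-24 + 12))) = -99926/((-12*(-68))) = -99926/816 = -99926*1/816 = -2939/24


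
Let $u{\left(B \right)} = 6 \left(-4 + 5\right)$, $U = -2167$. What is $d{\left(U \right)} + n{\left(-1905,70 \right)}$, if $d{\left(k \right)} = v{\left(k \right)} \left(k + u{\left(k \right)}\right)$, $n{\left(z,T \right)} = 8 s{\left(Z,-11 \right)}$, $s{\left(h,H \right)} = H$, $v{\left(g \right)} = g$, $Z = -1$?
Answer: $4682799$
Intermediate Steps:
$u{\left(B \right)} = 6$ ($u{\left(B \right)} = 6 \cdot 1 = 6$)
$n{\left(z,T \right)} = -88$ ($n{\left(z,T \right)} = 8 \left(-11\right) = -88$)
$d{\left(k \right)} = k \left(6 + k\right)$ ($d{\left(k \right)} = k \left(k + 6\right) = k \left(6 + k\right)$)
$d{\left(U \right)} + n{\left(-1905,70 \right)} = - 2167 \left(6 - 2167\right) - 88 = \left(-2167\right) \left(-2161\right) - 88 = 4682887 - 88 = 4682799$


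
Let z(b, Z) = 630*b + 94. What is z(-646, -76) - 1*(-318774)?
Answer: -88112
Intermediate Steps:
z(b, Z) = 94 + 630*b
z(-646, -76) - 1*(-318774) = (94 + 630*(-646)) - 1*(-318774) = (94 - 406980) + 318774 = -406886 + 318774 = -88112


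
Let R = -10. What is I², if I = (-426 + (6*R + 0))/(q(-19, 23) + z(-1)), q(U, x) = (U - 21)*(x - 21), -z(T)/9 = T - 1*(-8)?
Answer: 236196/20449 ≈ 11.550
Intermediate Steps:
z(T) = -72 - 9*T (z(T) = -9*(T - 1*(-8)) = -9*(T + 8) = -9*(8 + T) = -72 - 9*T)
q(U, x) = (-21 + U)*(-21 + x)
I = 486/143 (I = (-426 + (6*(-10) + 0))/((441 - 21*(-19) - 21*23 - 19*23) + (-72 - 9*(-1))) = (-426 + (-60 + 0))/((441 + 399 - 483 - 437) + (-72 + 9)) = (-426 - 60)/(-80 - 63) = -486/(-143) = -486*(-1/143) = 486/143 ≈ 3.3986)
I² = (486/143)² = 236196/20449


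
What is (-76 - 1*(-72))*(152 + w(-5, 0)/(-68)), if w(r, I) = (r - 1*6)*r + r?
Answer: -10286/17 ≈ -605.06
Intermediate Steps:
w(r, I) = r + r*(-6 + r) (w(r, I) = (r - 6)*r + r = (-6 + r)*r + r = r*(-6 + r) + r = r + r*(-6 + r))
(-76 - 1*(-72))*(152 + w(-5, 0)/(-68)) = (-76 - 1*(-72))*(152 - 5*(-5 - 5)/(-68)) = (-76 + 72)*(152 - 5*(-10)*(-1/68)) = -4*(152 + 50*(-1/68)) = -4*(152 - 25/34) = -4*5143/34 = -10286/17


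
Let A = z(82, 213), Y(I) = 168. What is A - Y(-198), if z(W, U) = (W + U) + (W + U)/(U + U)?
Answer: 54397/426 ≈ 127.69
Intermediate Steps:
z(W, U) = U + W + (U + W)/(2*U) (z(W, U) = (U + W) + (U + W)/((2*U)) = (U + W) + (U + W)*(1/(2*U)) = (U + W) + (U + W)/(2*U) = U + W + (U + W)/(2*U))
A = 125965/426 (A = 1/2 + 213 + 82 + (1/2)*82/213 = 1/2 + 213 + 82 + (1/2)*82*(1/213) = 1/2 + 213 + 82 + 41/213 = 125965/426 ≈ 295.69)
A - Y(-198) = 125965/426 - 1*168 = 125965/426 - 168 = 54397/426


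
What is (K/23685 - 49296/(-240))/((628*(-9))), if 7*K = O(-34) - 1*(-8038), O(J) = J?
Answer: -11354099/312357780 ≈ -0.036350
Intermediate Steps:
K = 8004/7 (K = (-34 - 1*(-8038))/7 = (-34 + 8038)/7 = (⅐)*8004 = 8004/7 ≈ 1143.4)
(K/23685 - 49296/(-240))/((628*(-9))) = ((8004/7)/23685 - 49296/(-240))/((628*(-9))) = ((8004/7)*(1/23685) - 49296*(-1/240))/(-5652) = (2668/55265 + 1027/5)*(-1/5652) = (11354099/55265)*(-1/5652) = -11354099/312357780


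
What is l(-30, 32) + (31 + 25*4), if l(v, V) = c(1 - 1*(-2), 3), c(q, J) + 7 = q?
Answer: 127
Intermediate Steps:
c(q, J) = -7 + q
l(v, V) = -4 (l(v, V) = -7 + (1 - 1*(-2)) = -7 + (1 + 2) = -7 + 3 = -4)
l(-30, 32) + (31 + 25*4) = -4 + (31 + 25*4) = -4 + (31 + 100) = -4 + 131 = 127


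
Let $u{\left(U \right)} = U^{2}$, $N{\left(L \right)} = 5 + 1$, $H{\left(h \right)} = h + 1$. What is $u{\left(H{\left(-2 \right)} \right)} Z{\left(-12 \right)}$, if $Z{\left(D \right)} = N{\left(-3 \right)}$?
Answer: $6$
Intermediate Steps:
$H{\left(h \right)} = 1 + h$
$N{\left(L \right)} = 6$
$Z{\left(D \right)} = 6$
$u{\left(H{\left(-2 \right)} \right)} Z{\left(-12 \right)} = \left(1 - 2\right)^{2} \cdot 6 = \left(-1\right)^{2} \cdot 6 = 1 \cdot 6 = 6$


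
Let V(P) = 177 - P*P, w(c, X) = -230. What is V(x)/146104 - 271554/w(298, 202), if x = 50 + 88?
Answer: 19835393103/16801960 ≈ 1180.5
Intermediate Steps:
x = 138
V(P) = 177 - P**2
V(x)/146104 - 271554/w(298, 202) = (177 - 1*138**2)/146104 - 271554/(-230) = (177 - 1*19044)*(1/146104) - 271554*(-1/230) = (177 - 19044)*(1/146104) + 135777/115 = -18867*1/146104 + 135777/115 = -18867/146104 + 135777/115 = 19835393103/16801960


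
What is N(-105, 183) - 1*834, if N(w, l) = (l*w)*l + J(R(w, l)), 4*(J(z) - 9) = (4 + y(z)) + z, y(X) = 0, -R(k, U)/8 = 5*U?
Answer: -3518999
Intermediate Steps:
R(k, U) = -40*U
J(z) = 10 + z/4 (J(z) = 9 + ((4 + 0) + z)/4 = 9 + (4 + z)/4 = 9 + (1 + z/4) = 10 + z/4)
N(w, l) = 10 - 10*l + w*l² (N(w, l) = (l*w)*l + (10 + (-40*l)/4) = w*l² + (10 - 10*l) = 10 - 10*l + w*l²)
N(-105, 183) - 1*834 = (10 - 10*183 - 105*183²) - 1*834 = (10 - 1830 - 105*33489) - 834 = (10 - 1830 - 3516345) - 834 = -3518165 - 834 = -3518999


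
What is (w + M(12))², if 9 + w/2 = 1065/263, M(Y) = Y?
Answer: 304704/69169 ≈ 4.4052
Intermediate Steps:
w = -2604/263 (w = -18 + 2*(1065/263) = -18 + 2130/263 = -2604/263 ≈ -9.9011)
(w + M(12))² = (-2604/263 + 12)² = (552/263)² = 304704/69169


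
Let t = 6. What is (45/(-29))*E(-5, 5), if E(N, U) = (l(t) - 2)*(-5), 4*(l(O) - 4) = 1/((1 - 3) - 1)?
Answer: 1725/116 ≈ 14.871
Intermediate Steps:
l(O) = 47/12 (l(O) = 4 + 1/(4*((1 - 3) - 1)) = 4 + 1/(4*(-2 - 1)) = 4 + (¼)/(-3) = 4 + (¼)*(-⅓) = 4 - 1/12 = 47/12)
E(N, U) = -115/12 (E(N, U) = (47/12 - 2)*(-5) = (23/12)*(-5) = -115/12)
(45/(-29))*E(-5, 5) = (45/(-29))*(-115/12) = -1/29*45*(-115/12) = -45/29*(-115/12) = 1725/116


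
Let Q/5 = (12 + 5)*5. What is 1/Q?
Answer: 1/425 ≈ 0.0023529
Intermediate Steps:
Q = 425 (Q = 5*((12 + 5)*5) = 5*(17*5) = 5*85 = 425)
1/Q = 1/425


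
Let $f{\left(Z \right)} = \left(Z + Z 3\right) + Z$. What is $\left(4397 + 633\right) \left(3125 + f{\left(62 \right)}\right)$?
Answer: $17278050$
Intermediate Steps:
$f{\left(Z \right)} = 5 Z$ ($f{\left(Z \right)} = \left(Z + 3 Z\right) + Z = 4 Z + Z = 5 Z$)
$\left(4397 + 633\right) \left(3125 + f{\left(62 \right)}\right) = \left(4397 + 633\right) \left(3125 + 5 \cdot 62\right) = 5030 \left(3125 + 310\right) = 5030 \cdot 3435 = 17278050$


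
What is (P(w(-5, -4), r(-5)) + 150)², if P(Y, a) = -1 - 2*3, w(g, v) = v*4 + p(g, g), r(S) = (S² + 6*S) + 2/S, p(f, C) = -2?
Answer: 20449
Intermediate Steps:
r(S) = S² + 2/S + 6*S
w(g, v) = -2 + 4*v (w(g, v) = v*4 - 2 = 4*v - 2 = -2 + 4*v)
P(Y, a) = -7 (P(Y, a) = -1 - 6 = -7)
(P(w(-5, -4), r(-5)) + 150)² = (-7 + 150)² = 143² = 20449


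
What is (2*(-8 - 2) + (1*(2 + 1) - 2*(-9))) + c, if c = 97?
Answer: 98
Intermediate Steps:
(2*(-8 - 2) + (1*(2 + 1) - 2*(-9))) + c = (2*(-8 - 2) + (1*(2 + 1) - 2*(-9))) + 97 = (2*(-10) + (1*3 + 18)) + 97 = (-20 + (3 + 18)) + 97 = (-20 + 21) + 97 = 1 + 97 = 98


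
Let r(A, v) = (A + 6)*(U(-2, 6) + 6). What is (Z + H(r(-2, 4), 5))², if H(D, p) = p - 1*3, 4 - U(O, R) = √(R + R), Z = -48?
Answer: 2116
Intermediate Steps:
U(O, R) = 4 - √2*√R (U(O, R) = 4 - √(R + R) = 4 - √(2*R) = 4 - √2*√R)
r(A, v) = (6 + A)*(10 - 2*√3) (r(A, v) = (A + 6)*((4 - √2*√6) + 6) = (6 + A)*((4 - 2*√3) + 6) = (6 + A)*(10 - 2*√3))
H(D, p) = -3 + p (H(D, p) = p - 3 = -3 + p)
(Z + H(r(-2, 4), 5))² = (-48 + (-3 + 5))² = (-48 + 2)² = (-46)² = 2116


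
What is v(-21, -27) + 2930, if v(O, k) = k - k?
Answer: 2930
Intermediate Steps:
v(O, k) = 0
v(-21, -27) + 2930 = 0 + 2930 = 2930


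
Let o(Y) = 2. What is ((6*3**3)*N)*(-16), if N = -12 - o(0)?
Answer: 36288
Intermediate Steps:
N = -14 (N = -12 - 1*2 = -12 - 2 = -14)
((6*3**3)*N)*(-16) = ((6*3**3)*(-14))*(-16) = ((6*27)*(-14))*(-16) = (162*(-14))*(-16) = -2268*(-16) = 36288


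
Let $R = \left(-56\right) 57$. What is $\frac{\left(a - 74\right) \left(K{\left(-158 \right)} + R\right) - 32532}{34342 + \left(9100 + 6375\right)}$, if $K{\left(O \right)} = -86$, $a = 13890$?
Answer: $- \frac{1461980}{1607} \approx -909.76$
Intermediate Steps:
$R = -3192$
$\frac{\left(a - 74\right) \left(K{\left(-158 \right)} + R\right) - 32532}{34342 + \left(9100 + 6375\right)} = \frac{\left(13890 - 74\right) \left(-86 - 3192\right) - 32532}{34342 + \left(9100 + 6375\right)} = \frac{13816 \left(-3278\right) - 32532}{34342 + 15475} = \frac{-45288848 - 32532}{49817} = \left(-45321380\right) \frac{1}{49817} = - \frac{1461980}{1607}$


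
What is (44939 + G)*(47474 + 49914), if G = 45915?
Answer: 8848089352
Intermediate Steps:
(44939 + G)*(47474 + 49914) = (44939 + 45915)*(47474 + 49914) = 90854*97388 = 8848089352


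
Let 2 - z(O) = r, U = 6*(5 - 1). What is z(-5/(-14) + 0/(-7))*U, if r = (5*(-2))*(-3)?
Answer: -672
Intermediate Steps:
U = 24 (U = 6*4 = 24)
r = 30 (r = -10*(-3) = 30)
z(O) = -28 (z(O) = 2 - 1*30 = 2 - 30 = -28)
z(-5/(-14) + 0/(-7))*U = -28*24 = -672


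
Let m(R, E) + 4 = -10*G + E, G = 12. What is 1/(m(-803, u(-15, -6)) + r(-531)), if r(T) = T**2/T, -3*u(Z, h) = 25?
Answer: -3/1990 ≈ -0.0015075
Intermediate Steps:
u(Z, h) = -25/3 (u(Z, h) = -1/3*25 = -25/3)
r(T) = T
m(R, E) = -124 + E (m(R, E) = -4 + (-10*12 + E) = -4 + (-120 + E) = -124 + E)
1/(m(-803, u(-15, -6)) + r(-531)) = 1/((-124 - 25/3) - 531) = 1/(-397/3 - 531) = 1/(-1990/3) = -3/1990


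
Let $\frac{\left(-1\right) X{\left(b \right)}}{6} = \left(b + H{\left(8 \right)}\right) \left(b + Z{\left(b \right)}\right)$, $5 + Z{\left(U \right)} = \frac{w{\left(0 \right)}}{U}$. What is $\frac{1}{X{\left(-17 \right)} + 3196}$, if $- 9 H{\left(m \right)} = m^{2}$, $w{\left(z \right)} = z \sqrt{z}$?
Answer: $\frac{3}{40} \approx 0.075$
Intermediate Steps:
$w{\left(z \right)} = z^{\frac{3}{2}}$
$Z{\left(U \right)} = -5$ ($Z{\left(U \right)} = -5 + \frac{0^{\frac{3}{2}}}{U} = -5 + \frac{0}{U} = -5 + 0 = -5$)
$H{\left(m \right)} = - \frac{m^{2}}{9}$
$X{\left(b \right)} = - 6 \left(-5 + b\right) \left(- \frac{64}{9} + b\right)$ ($X{\left(b \right)} = - 6 \left(b - \frac{8^{2}}{9}\right) \left(b - 5\right) = - 6 \left(b - \frac{64}{9}\right) \left(-5 + b\right) = - 6 \left(- \frac{64}{9} + b\right) \left(-5 + b\right) = - 6 \left(-5 + b\right) \left(- \frac{64}{9} + b\right)$)
$\frac{1}{X{\left(-17 \right)} + 3196} = \frac{1}{\left(- \frac{640}{3} - 6 \left(-17\right)^{2} + \frac{218}{3} \left(-17\right)\right) + 3196} = \frac{1}{\left(- \frac{640}{3} - 1734 - \frac{3706}{3}\right) + 3196} = \frac{1}{- \frac{9548}{3} + 3196} = \frac{1}{\frac{40}{3}} = \frac{3}{40}$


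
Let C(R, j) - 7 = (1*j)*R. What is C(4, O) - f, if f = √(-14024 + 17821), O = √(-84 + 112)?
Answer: 7 - √3797 + 8*√7 ≈ -33.454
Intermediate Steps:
O = 2*√7 (O = √28 = 2*√7 ≈ 5.2915)
C(R, j) = 7 + R*j (C(R, j) = 7 + (1*j)*R = 7 + j*R = 7 + R*j)
f = √3797 ≈ 61.620
C(4, O) - f = (7 + 4*(2*√7)) - √3797 = (7 + 8*√7) - √3797 = 7 - √3797 + 8*√7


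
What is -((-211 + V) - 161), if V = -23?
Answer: 395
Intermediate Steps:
-((-211 + V) - 161) = -((-211 - 23) - 161) = -(-234 - 161) = -1*(-395) = 395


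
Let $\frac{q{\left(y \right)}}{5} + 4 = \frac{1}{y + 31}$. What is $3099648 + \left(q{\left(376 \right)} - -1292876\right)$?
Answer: $\frac{1787749133}{407} \approx 4.3925 \cdot 10^{6}$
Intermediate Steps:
$q{\left(y \right)} = -20 + \frac{5}{31 + y}$ ($q{\left(y \right)} = -20 + \frac{5}{y + 31} = -20 + \frac{5}{31 + y}$)
$3099648 + \left(q{\left(376 \right)} - -1292876\right) = 3099648 + \left(\frac{5 \left(-123 - 1504\right)}{31 + 376} - -1292876\right) = 3099648 + \left(\frac{5 \left(-123 - 1504\right)}{407} + 1292876\right) = 3099648 + \left(5 \cdot \frac{1}{407} \left(-1627\right) + 1292876\right) = 3099648 + \left(- \frac{8135}{407} + 1292876\right) = 3099648 + \frac{526192397}{407} = \frac{1787749133}{407}$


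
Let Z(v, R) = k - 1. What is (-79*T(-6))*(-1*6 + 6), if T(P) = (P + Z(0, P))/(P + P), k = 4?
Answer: 0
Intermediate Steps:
Z(v, R) = 3 (Z(v, R) = 4 - 1 = 3)
T(P) = (3 + P)/(2*P) (T(P) = (P + 3)/(P + P) = (3 + P)/((2*P)) = (3 + P)*(1/(2*P)) = (3 + P)/(2*P))
(-79*T(-6))*(-1*6 + 6) = (-79*(3 - 6)/(2*(-6)))*(-1*6 + 6) = (-79*(-1)*(-3)/(2*6))*(-6 + 6) = -79*¼*0 = -79/4*0 = 0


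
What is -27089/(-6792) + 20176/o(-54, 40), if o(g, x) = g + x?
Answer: -68328073/47544 ≈ -1437.2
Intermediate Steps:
-27089/(-6792) + 20176/o(-54, 40) = -27089/(-6792) + 20176/(-54 + 40) = -27089*(-1/6792) + 20176/(-14) = 27089/6792 + 20176*(-1/14) = 27089/6792 - 10088/7 = -68328073/47544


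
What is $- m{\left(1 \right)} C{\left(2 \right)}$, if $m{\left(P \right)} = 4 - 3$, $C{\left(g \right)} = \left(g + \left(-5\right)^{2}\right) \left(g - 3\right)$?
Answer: $27$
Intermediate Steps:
$C{\left(g \right)} = \left(-3 + g\right) \left(25 + g\right)$ ($C{\left(g \right)} = \left(g + 25\right) \left(-3 + g\right) = \left(25 + g\right) \left(-3 + g\right) = \left(-3 + g\right) \left(25 + g\right)$)
$m{\left(P \right)} = 1$ ($m{\left(P \right)} = 4 - 3 = 1$)
$- m{\left(1 \right)} C{\left(2 \right)} = \left(-1\right) 1 \left(-75 + 2^{2} + 22 \cdot 2\right) = - (-75 + 4 + 44) = \left(-1\right) \left(-27\right) = 27$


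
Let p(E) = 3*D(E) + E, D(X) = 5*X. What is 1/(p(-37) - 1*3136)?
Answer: -1/3728 ≈ -0.00026824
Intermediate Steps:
p(E) = 16*E (p(E) = 3*(5*E) + E = 15*E + E = 16*E)
1/(p(-37) - 1*3136) = 1/(16*(-37) - 1*3136) = 1/(-592 - 3136) = 1/(-3728) = -1/3728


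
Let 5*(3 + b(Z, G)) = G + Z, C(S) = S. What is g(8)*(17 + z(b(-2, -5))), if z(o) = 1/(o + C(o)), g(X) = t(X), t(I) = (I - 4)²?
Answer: 2972/11 ≈ 270.18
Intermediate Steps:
t(I) = (-4 + I)²
g(X) = (-4 + X)²
b(Z, G) = -3 + G/5 + Z/5 (b(Z, G) = -3 + (G + Z)/5 = -3 + (G/5 + Z/5) = -3 + G/5 + Z/5)
z(o) = 1/(2*o) (z(o) = 1/(o + o) = 1/(2*o))
g(8)*(17 + z(b(-2, -5))) = (-4 + 8)²*(17 + 1/(2*(-3 + (⅕)*(-5) + (⅕)*(-2)))) = 4²*(17 + 1/(2*(-3 - 1 - ⅖))) = 16*(17 + 1/(2*(-22/5))) = 16*(17 + (½)*(-5/22)) = 16*(17 - 5/44) = 16*(743/44) = 2972/11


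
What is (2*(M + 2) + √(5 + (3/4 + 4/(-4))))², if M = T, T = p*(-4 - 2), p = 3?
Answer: (64 - √19)²/4 ≈ 889.27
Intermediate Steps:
T = -18 (T = 3*(-4 - 2) = 3*(-6) = -18)
M = -18
(2*(M + 2) + √(5 + (3/4 + 4/(-4))))² = (2*(-18 + 2) + √(5 + (3/4 + 4/(-4))))² = (2*(-16) + √(5 + (3*(¼) + 4*(-¼))))² = (-32 + √(5 + (¾ - 1)))² = (-32 + √(5 - ¼))² = (-32 + √(19/4))² = (-32 + √19/2)²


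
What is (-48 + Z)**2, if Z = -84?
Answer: 17424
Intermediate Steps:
(-48 + Z)**2 = (-48 - 84)**2 = (-132)**2 = 17424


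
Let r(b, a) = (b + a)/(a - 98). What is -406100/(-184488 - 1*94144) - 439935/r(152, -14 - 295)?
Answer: -12472495898185/10936306 ≈ -1.1405e+6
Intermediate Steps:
r(b, a) = (a + b)/(-98 + a)
-406100/(-184488 - 1*94144) - 439935/r(152, -14 - 295) = -406100/(-184488 - 1*94144) - 439935*(-98 + (-14 - 295))/((-14 - 295) + 152) = -406100/(-184488 - 94144) - 439935*(-98 - 309)/(-309 + 152) = -406100/(-278632) - 439935/(-157/(-407)) = -406100*(-1/278632) - 439935/((-1/407*(-157))) = 101525/69658 - 439935/157/407 = 101525/69658 - 439935*407/157 = 101525/69658 - 179053545/157 = -12472495898185/10936306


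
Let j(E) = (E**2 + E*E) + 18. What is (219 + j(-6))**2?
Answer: 95481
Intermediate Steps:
j(E) = 18 + 2*E**2 (j(E) = (E**2 + E**2) + 18 = 2*E**2 + 18 = 18 + 2*E**2)
(219 + j(-6))**2 = (219 + (18 + 2*(-6)**2))**2 = (219 + (18 + 2*36))**2 = (219 + (18 + 72))**2 = (219 + 90)**2 = 309**2 = 95481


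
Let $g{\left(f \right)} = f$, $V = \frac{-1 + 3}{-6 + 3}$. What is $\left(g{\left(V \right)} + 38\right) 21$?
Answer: $784$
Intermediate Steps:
$V = - \frac{2}{3}$ ($V = \frac{2}{-3} = 2 \left(- \frac{1}{3}\right) = - \frac{2}{3} \approx -0.66667$)
$\left(g{\left(V \right)} + 38\right) 21 = \left(- \frac{2}{3} + 38\right) 21 = \frac{112}{3} \cdot 21 = 784$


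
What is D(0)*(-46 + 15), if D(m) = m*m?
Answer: 0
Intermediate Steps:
D(m) = m²
D(0)*(-46 + 15) = 0²*(-46 + 15) = 0*(-31) = 0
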